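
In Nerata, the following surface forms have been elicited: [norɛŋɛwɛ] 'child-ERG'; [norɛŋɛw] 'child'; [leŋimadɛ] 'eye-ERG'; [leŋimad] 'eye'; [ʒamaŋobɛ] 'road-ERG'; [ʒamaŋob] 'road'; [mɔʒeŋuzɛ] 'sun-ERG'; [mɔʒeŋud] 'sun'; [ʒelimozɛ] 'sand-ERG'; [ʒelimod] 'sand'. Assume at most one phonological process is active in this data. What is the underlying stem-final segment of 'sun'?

'sun' shows [z] ~ [d] at the end of the stem ([mɔʒeŋuzɛ] vs [mɔʒeŋud]).
Compare 'eye', with invariant [d] in [leŋimadɛ] and [leŋimad]: an analysis with underlying /d/ and a rule producing [z] before the ERG suffix would wrongly predict alternation here too.
The underlying segment must be /z/; voiced fricatives become stops word-finally, yielding [d] there.

/z/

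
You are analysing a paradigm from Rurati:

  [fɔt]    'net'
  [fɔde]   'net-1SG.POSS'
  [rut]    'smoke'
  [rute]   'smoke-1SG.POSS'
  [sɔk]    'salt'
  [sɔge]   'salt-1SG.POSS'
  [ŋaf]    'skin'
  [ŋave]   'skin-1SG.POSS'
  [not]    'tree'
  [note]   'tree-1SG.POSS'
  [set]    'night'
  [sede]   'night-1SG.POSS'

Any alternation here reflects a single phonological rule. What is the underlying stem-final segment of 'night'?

'night' shows [t] ~ [d] at the end of the stem ([set] vs [sede]).
But 'tree' keeps [t] in both environments ([not], [note]), so there is no rule changing /t/ to [d] before the 1SG.POSS suffix.
So /d/ is underlying, and a rule of word-final obstruent devoicing — voiced obstruents become voiceless word-finally — gives [t].

/d/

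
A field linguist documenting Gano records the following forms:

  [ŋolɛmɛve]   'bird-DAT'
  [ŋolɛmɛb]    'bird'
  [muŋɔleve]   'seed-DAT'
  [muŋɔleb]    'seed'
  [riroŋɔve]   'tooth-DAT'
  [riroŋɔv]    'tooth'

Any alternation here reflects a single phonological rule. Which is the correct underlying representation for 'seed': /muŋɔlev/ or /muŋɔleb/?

In [muŋɔleve] and [muŋɔleb] the final segment of 'seed' alternates: [v] ~ [b].
But 'tooth' keeps [v] in both environments ([riroŋɔve], [riroŋɔv]), so there is no rule changing /v/ to [b] in isolation.
Therefore /b/ is basic and [v] is derived by intervocalic spirantization (voiced stops become fricatives between vowels).

/muŋɔleb/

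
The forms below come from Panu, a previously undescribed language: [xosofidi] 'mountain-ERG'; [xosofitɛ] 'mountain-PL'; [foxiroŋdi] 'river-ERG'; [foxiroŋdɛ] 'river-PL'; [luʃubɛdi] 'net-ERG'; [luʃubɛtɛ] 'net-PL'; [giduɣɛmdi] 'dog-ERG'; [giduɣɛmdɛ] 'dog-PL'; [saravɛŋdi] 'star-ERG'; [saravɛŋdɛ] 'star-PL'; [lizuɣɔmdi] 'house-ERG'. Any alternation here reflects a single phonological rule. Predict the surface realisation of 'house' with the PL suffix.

The PL suffix surfaces as [-dɛ] and [-tɛ], depending on the final segment of the stem.
The ERG suffix, which begins with [d], is invariant after every stem; so [d] is not altered by any rule here.
The PL suffix is therefore /-tɛ/ underlyingly, with post-nasal voicing: voiceless stops become voiced after a nasal.
After 'house', which ends in a nasal, the suffix surfaces as [-dɛ], giving [lizuɣɔmdɛ].

[lizuɣɔmdɛ]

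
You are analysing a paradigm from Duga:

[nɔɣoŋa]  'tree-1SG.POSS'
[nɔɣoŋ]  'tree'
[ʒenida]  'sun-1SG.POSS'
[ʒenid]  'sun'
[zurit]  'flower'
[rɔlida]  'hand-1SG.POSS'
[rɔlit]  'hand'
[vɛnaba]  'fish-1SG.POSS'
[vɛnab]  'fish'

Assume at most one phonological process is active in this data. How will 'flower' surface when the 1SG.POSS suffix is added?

The stem for 'hand' ends in [d] in [rɔlida] but [t] in [rɔlit].
Compare 'sun', with invariant [d] in [ʒenida] and [ʒenid]: an analysis with underlying /d/ and a rule producing [t] in isolation would wrongly predict alternation here too.
So /t/ is underlying, and a rule of intervocalic voicing — voiceless stops become voiced between vowels — gives [d].
The one attested form of 'flower', [zurit], shows underlying /zurit/. Applying the same rule between vowels gives [zurida].

[zurida]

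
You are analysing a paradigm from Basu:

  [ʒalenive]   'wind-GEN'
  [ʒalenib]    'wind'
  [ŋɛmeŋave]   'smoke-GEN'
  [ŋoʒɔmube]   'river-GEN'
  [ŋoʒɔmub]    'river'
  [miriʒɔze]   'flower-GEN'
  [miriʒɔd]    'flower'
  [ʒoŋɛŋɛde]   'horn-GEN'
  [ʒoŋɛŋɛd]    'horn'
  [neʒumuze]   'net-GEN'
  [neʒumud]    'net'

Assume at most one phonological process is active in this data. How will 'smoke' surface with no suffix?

In [ʒalenive] and [ʒalenib] the final segment of 'wind' alternates: [v] ~ [b].
Compare 'river', with invariant [b] in [ŋoʒɔmube] and [ŋoʒɔmub]: an analysis with underlying /b/ and a rule producing [v] before the GEN suffix would wrongly predict alternation here too.
So /v/ is underlying, and a rule of word-final hardening — voiced fricatives become stops word-finally — gives [b].
The one attested form of 'smoke', [ŋɛmeŋave], shows underlying /ŋɛmeŋav/. Applying the same rule word-finally gives [ŋɛmeŋab].

[ŋɛmeŋab]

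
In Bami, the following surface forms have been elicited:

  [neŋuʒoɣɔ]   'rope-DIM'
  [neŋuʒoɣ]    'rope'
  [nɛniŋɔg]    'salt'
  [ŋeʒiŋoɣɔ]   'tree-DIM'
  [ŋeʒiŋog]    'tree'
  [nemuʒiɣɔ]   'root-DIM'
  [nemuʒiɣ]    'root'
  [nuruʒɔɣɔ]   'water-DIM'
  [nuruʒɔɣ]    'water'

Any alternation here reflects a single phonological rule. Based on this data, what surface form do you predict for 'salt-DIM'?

In [ŋeʒiŋoɣɔ] and [ŋeʒiŋog] the final segment of 'tree' alternates: [ɣ] ~ [g].
But 'root' keeps [ɣ] in both environments ([nemuʒiɣɔ], [nemuʒiɣ]), so there is no rule changing /ɣ/ to [g] in isolation.
So /g/ is underlying, and a rule of intervocalic spirantization — voiced stops become fricatives between vowels — gives [ɣ].
The one attested form of 'salt', [nɛniŋɔg], shows underlying /nɛniŋɔg/. Applying the same rule between vowels gives [nɛniŋɔɣɔ].

[nɛniŋɔɣɔ]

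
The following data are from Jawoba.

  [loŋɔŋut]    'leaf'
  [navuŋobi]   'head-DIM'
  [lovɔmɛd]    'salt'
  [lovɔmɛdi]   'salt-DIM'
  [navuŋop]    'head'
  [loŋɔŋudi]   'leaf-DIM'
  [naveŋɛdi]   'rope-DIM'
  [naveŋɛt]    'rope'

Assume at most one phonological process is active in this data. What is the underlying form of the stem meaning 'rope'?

/naveŋɛt/

In [naveŋɛt] and [naveŋɛdi] the final segment of 'rope' alternates: [t] ~ [d].
If /d/ were underlying and a rule turned it into [t] in isolation, 'salt' would also alternate; but it has [d] in both [lovɔmɛd] and [lovɔmɛdi].
The alternation reflects intervocalic voicing: voiceless stops become voiced between vowels. /t/ is underlying.
Hence 'rope' is /naveŋɛt/ underlyingly.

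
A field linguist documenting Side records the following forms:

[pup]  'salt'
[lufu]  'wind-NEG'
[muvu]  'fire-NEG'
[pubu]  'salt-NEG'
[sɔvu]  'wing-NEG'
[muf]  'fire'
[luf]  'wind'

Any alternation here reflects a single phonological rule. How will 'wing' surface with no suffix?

[sɔf]

In [muvu] and [muf] the final segment of 'fire' alternates: [v] ~ [f].
But 'wind' keeps [f] in both environments ([lufu], [luf]), so there is no rule changing /f/ to [v] before the NEG suffix.
So /v/ is underlying, and a rule of word-final obstruent devoicing — voiced obstruents become voiceless word-finally — gives [f].
From [sɔvu] the stem 'wing' is /sɔv/; word-finally this yields [sɔf].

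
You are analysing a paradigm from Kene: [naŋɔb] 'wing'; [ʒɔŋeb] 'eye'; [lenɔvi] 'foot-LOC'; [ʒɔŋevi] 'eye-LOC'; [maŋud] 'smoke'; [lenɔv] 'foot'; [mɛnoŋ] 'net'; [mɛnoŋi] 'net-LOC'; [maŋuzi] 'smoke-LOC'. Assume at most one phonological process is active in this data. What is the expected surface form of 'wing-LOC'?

[naŋɔvi]

'eye' shows [b] ~ [v] at the end of the stem ([ʒɔŋeb] vs [ʒɔŋevi]).
The stem 'foot' ([lenɔv], [lenɔvi]) shows [v] unchanged in both environments, so [v] cannot be basic with [b] derived in isolation.
The underlying segment must be /b/; voiced stops become fricatives between vowels, yielding [v] there.
The one attested form of 'wing', [naŋɔb], shows underlying /naŋɔb/. Applying the same rule between vowels gives [naŋɔvi].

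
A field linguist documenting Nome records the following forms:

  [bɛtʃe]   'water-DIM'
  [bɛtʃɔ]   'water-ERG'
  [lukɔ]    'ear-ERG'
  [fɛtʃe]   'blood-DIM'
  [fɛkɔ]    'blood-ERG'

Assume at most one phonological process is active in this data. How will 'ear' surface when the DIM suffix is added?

The stem for 'blood' ends in [tʃ] in [fɛtʃe] but [k] in [fɛkɔ].
If /tʃ/ were underlying and a rule turned it into [k] before the ERG suffix, 'water' would also alternate; but it has [tʃ] in both [bɛtʃe] and [bɛtʃɔ].
So /k/ is underlying, and a rule of palatalization before a front vowel — /k/ becomes palato-alveolar [tʃ] before a front vowel — gives [tʃ].
The one attested form of 'ear', [lukɔ], shows underlying /luk/. Applying the same rule before a front vowel gives [lutʃe].

[lutʃe]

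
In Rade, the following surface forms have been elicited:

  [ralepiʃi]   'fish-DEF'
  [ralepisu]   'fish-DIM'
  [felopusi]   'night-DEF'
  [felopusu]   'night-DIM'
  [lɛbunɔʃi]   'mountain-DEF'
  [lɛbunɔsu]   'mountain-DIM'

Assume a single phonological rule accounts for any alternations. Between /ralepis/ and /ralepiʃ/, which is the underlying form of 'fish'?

'fish' shows [ʃ] ~ [s] at the end of the stem ([ralepiʃi] vs [ralepisu]).
Compare 'night', with invariant [s] in [felopusi] and [felopusu]: an analysis with underlying /s/ and a rule producing [ʃ] before the DEF suffix would wrongly predict alternation here too.
So /ʃ/ is underlying, and a rule of depalatalization — palato-alveolar /ʃ/ becomes [s] when no front vowel follows — gives [s].

/ralepiʃ/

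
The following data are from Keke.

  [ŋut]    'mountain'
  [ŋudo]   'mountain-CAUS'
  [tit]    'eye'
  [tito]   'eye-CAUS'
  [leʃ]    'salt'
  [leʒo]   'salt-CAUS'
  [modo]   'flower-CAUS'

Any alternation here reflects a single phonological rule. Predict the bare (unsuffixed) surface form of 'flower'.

In [ŋut] and [ŋudo] the final segment of 'mountain' alternates: [t] ~ [d].
The stem 'eye' ([tit], [tito]) shows [t] unchanged in both environments, so [t] cannot be basic with [d] derived before the CAUS suffix.
The underlying segment must be /d/; voiced obstruents become voiceless word-finally, yielding [t] there.
From [modo] the stem 'flower' is /mod/; word-finally this yields [mot].

[mot]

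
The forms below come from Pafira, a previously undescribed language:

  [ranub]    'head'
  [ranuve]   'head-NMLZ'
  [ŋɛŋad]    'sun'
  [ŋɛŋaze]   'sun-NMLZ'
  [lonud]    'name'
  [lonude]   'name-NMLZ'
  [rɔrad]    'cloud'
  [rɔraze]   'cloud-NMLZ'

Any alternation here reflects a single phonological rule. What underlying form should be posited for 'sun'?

/ŋɛŋaz/

In [ŋɛŋad] and [ŋɛŋaze] the final segment of 'sun' alternates: [d] ~ [z].
Compare 'name', with invariant [d] in [lonud] and [lonude]: an analysis with underlying /d/ and a rule producing [z] before the NMLZ suffix would wrongly predict alternation here too.
So /z/ is underlying, and a rule of word-final hardening — voiced fricatives become stops word-finally — gives [d].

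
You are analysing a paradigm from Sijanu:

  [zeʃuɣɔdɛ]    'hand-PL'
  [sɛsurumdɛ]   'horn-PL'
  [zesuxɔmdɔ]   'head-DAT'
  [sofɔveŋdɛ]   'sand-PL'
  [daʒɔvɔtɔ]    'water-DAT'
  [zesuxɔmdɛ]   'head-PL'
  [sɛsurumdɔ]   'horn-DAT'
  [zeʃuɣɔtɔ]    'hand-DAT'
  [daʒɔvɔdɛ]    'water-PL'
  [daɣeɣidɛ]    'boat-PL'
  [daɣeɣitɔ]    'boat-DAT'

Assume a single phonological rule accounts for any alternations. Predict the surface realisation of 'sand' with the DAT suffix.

The DAT suffix surfaces as [-dɔ] and [-tɔ], depending on the final segment of the stem.
By contrast the PL suffix keeps its initial [d] throughout — that segment must be underlying.
The DAT suffix is therefore /-tɔ/ underlyingly, with post-nasal voicing: voiceless stops become voiced after a nasal.
After 'sand', which ends in a nasal, the suffix surfaces as [-dɔ], giving [sofɔveŋdɔ].

[sofɔveŋdɔ]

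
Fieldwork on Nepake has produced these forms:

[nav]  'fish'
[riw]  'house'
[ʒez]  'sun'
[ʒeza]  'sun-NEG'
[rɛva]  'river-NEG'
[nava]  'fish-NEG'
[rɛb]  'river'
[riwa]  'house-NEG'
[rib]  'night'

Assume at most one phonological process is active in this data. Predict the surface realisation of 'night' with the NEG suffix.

[riva]

The stem for 'river' ends in [b] in [rɛb] but [v] in [rɛva].
The stem 'fish' ([nav], [nava]) shows [v] unchanged in both environments, so [v] cannot be basic with [b] derived in isolation.
So /b/ is underlying, and a rule of intervocalic spirantization — voiced stops become fricatives between vowels — gives [v].
From [rib] the stem 'night' is /rib/; between vowels this yields [riva].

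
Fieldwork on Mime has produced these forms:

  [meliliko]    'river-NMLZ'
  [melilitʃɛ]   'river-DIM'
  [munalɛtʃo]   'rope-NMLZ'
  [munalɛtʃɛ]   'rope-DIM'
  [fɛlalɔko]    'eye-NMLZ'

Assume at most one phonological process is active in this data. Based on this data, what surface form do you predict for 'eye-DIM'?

[fɛlalɔtʃɛ]

In [meliliko] and [melilitʃɛ] the final segment of 'river' alternates: [k] ~ [tʃ].
If /tʃ/ were underlying and a rule turned it into [k] before the NMLZ suffix, 'rope' would also alternate; but it has [tʃ] in both [munalɛtʃo] and [munalɛtʃɛ].
So /k/ is underlying, and a rule of palatalization before a front vowel — /k/ becomes palato-alveolar [tʃ] before a front vowel — gives [tʃ].
From [fɛlalɔko] the stem 'eye' is /fɛlalɔk/; before a front vowel this yields [fɛlalɔtʃɛ].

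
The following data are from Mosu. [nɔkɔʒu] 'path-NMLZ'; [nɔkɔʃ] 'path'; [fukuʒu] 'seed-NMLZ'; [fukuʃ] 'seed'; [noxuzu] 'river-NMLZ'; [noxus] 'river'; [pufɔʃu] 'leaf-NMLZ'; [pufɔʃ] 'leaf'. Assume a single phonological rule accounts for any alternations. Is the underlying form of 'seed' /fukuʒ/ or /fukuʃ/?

In [fukuʒu] and [fukuʃ] the final segment of 'seed' alternates: [ʒ] ~ [ʃ].
Compare 'leaf', with invariant [ʃ] in [pufɔʃu] and [pufɔʃ]: an analysis with underlying /ʃ/ and a rule producing [ʒ] before the NMLZ suffix would wrongly predict alternation here too.
So /ʒ/ is underlying, and a rule of word-final obstruent devoicing — voiced obstruents become voiceless word-finally — gives [ʃ].

/fukuʒ/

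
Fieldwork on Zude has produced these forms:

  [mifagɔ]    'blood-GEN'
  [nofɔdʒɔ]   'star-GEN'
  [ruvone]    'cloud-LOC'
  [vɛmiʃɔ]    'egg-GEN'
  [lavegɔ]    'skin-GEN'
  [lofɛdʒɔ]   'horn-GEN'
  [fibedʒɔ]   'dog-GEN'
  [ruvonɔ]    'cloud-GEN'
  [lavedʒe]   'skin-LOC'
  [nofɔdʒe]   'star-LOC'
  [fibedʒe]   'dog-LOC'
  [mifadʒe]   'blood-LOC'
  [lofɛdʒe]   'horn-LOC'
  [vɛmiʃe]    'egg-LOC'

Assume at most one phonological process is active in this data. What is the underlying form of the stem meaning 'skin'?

In [lavegɔ] and [lavedʒe] the final segment of 'skin' alternates: [g] ~ [dʒ].
Compare 'dog', with invariant [dʒ] in [fibedʒɔ] and [fibedʒe]: an analysis with underlying /dʒ/ and a rule producing [g] before the GEN suffix would wrongly predict alternation here too.
So /g/ is underlying, and a rule of palatalization before a front vowel — /g/ becomes palato-alveolar [dʒ] before a front vowel — gives [dʒ].

/laveg/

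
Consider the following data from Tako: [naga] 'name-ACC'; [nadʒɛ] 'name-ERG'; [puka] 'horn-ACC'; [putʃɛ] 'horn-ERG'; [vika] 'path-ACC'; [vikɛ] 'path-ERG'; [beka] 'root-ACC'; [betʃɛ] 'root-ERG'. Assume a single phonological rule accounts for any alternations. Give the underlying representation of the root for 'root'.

/betʃ/

'root' shows [k] ~ [tʃ] at the end of the stem ([beka] vs [betʃɛ]).
If /k/ were underlying and a rule turned it into [tʃ] before the ERG suffix, 'path' would also alternate; but it has [k] in both [vika] and [vikɛ].
The underlying segment must be /tʃ/; palato-alveolar /tʃ/ and /dʒ/ become [k] and [g] when no front vowel follows, yielding [k] there.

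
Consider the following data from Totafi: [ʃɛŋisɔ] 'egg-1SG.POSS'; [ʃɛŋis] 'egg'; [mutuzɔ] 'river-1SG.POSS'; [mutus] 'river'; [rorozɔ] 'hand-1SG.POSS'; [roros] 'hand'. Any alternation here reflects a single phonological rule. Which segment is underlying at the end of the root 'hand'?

/z/

The stem for 'hand' ends in [z] in [rorozɔ] but [s] in [roros].
Compare 'egg', with invariant [s] in [ʃɛŋisɔ] and [ʃɛŋis]: an analysis with underlying /s/ and a rule producing [z] before the 1SG.POSS suffix would wrongly predict alternation here too.
The alternation reflects word-final obstruent devoicing: voiced obstruents become voiceless word-finally. /z/ is underlying.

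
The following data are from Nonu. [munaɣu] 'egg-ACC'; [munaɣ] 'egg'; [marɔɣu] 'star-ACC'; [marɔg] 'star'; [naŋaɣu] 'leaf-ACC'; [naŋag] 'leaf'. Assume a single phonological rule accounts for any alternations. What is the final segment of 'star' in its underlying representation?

/g/

'star' shows [ɣ] ~ [g] at the end of the stem ([marɔɣu] vs [marɔg]).
If /ɣ/ were underlying and a rule turned it into [g] in isolation, 'egg' would also alternate; but it has [ɣ] in both [munaɣu] and [munaɣ].
The underlying segment must be /g/; voiced stops become fricatives between vowels, yielding [ɣ] there.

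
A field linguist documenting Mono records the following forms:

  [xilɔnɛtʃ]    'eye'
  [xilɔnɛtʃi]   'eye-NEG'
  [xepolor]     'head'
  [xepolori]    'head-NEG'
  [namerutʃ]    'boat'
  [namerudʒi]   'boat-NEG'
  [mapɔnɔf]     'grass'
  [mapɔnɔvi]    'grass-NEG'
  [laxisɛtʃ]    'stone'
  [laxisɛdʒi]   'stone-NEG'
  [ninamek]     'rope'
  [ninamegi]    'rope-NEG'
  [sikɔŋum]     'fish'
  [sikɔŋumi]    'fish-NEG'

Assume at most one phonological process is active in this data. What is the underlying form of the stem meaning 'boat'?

The stem for 'boat' ends in [tʃ] in [namerutʃ] but [dʒ] in [namerudʒi].
Compare 'eye', with invariant [tʃ] in [xilɔnɛtʃ] and [xilɔnɛtʃi]: an analysis with underlying /tʃ/ and a rule producing [dʒ] before the NEG suffix would wrongly predict alternation here too.
The underlying segment must be /dʒ/; voiced obstruents become voiceless word-finally, yielding [tʃ] there.

/namerudʒ/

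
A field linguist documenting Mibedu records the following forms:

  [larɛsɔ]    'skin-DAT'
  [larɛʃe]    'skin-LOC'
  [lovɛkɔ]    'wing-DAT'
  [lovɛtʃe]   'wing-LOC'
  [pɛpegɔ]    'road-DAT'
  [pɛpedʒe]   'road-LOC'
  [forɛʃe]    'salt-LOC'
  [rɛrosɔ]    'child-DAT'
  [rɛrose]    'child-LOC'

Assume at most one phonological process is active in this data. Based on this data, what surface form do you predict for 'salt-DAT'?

[forɛsɔ]

In [larɛsɔ] and [larɛʃe] the final segment of 'skin' alternates: [s] ~ [ʃ].
But 'child' keeps [s] in both environments ([rɛrosɔ], [rɛrose]), so there is no rule changing /s/ to [ʃ] before the LOC suffix.
The alternation reflects depalatalization: palato-alveolar /tʃ/, /dʒ/ and /ʃ/ become [k], [g] and [s] when no front vowel follows. /ʃ/ is underlying.
The one attested form of 'salt', [forɛʃe], shows underlying /forɛʃ/. Applying the same rule when no front vowel follows gives [forɛsɔ].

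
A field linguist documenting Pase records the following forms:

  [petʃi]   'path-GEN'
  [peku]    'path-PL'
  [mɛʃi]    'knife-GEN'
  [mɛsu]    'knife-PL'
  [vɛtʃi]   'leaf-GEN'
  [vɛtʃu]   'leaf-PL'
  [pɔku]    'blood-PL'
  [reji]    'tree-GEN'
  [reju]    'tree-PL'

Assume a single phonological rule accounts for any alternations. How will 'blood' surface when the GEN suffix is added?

The stem for 'path' ends in [tʃ] in [petʃi] but [k] in [peku].
The stem 'leaf' ([vɛtʃi], [vɛtʃu]) shows [tʃ] unchanged in both environments, so [tʃ] cannot be basic with [k] derived before the PL suffix.
So /k/ is underlying, and a rule of palatalization before a front vowel — /k/ and /s/ become palato-alveolar [tʃ] and [ʃ] before a front vowel — gives [tʃ].
The one attested form of 'blood', [pɔku], shows underlying /pɔk/. Applying the same rule before a front vowel gives [pɔtʃi].

[pɔtʃi]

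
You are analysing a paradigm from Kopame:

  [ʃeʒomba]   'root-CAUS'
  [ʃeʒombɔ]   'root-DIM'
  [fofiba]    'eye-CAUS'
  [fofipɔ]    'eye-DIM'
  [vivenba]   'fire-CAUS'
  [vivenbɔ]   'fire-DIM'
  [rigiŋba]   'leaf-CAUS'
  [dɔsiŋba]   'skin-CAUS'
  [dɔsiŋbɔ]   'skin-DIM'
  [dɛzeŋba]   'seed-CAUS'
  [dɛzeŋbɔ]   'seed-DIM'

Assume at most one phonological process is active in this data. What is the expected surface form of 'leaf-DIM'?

[rigiŋbɔ]

The DIM suffix surfaces as [-bɔ] and [-pɔ], depending on the final segment of the stem.
By contrast the CAUS suffix keeps its initial [b] throughout — that segment must be underlying.
The DIM suffix is therefore /-pɔ/ underlyingly, with post-nasal voicing: voiceless stops become voiced after a nasal.
After 'leaf', which ends in a nasal, the suffix surfaces as [-bɔ], giving [rigiŋbɔ].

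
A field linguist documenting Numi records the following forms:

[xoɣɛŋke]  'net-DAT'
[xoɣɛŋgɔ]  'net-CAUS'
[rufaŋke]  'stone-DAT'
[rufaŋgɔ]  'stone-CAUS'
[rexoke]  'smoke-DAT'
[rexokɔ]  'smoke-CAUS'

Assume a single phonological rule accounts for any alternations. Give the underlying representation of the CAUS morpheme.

The CAUS suffix surfaces as [-gɔ] and [-kɔ], depending on the final segment of the stem.
By contrast the DAT suffix keeps its initial [k] throughout — that segment must be underlying.
The CAUS suffix is therefore /-gɔ/ underlyingly, with post-vocalic devoicing: voiced stops become voiceless after a vowel.

/-gɔ/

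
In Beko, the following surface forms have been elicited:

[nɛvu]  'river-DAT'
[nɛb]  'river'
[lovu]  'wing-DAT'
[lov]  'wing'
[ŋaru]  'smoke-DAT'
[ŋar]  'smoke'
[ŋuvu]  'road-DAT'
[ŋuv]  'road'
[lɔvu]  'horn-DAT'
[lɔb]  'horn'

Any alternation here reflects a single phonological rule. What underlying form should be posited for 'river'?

The stem for 'river' ends in [v] in [nɛvu] but [b] in [nɛb].
But 'wing' keeps [v] in both environments ([lovu], [lov]), so there is no rule changing /v/ to [b] in isolation.
The alternation reflects intervocalic spirantization: voiced stops become fricatives between vowels. /b/ is underlying.

/nɛb/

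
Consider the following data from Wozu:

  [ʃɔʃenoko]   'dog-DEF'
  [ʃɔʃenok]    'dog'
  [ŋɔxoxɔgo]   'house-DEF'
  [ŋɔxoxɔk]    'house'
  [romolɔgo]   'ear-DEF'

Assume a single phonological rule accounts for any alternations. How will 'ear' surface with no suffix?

[romolɔk]

In [ŋɔxoxɔgo] and [ŋɔxoxɔk] the final segment of 'house' alternates: [g] ~ [k].
If /k/ were underlying and a rule turned it into [g] before the DEF suffix, 'dog' would also alternate; but it has [k] in both [ʃɔʃenoko] and [ʃɔʃenok].
Therefore /g/ is basic and [k] is derived by word-final obstruent devoicing (voiced obstruents become voiceless word-finally).
From [romolɔgo] the stem 'ear' is /romolɔg/; word-finally this yields [romolɔk].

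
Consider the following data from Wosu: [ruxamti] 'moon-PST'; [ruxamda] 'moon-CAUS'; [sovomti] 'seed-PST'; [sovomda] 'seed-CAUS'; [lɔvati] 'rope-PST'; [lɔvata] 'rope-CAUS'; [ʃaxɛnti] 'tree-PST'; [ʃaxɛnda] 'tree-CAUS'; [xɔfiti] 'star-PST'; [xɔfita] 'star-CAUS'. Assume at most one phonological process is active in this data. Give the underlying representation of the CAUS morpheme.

The CAUS morpheme has two allomorphs, [-da] and [-ta].
The PST suffix, which begins with [t], is invariant after every stem; so [t] is not altered by any rule here.
So the underlying form is /-da/, and voiced stops become voiceless after a vowel.

/-da/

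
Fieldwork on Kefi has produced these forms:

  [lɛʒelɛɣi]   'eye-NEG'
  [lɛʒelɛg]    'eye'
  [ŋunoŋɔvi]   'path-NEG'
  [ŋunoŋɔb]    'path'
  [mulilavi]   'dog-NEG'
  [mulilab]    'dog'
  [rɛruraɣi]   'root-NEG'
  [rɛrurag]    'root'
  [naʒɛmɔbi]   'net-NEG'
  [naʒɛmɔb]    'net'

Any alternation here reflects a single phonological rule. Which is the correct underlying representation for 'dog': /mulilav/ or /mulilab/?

/mulilav/

The root 'dog' surfaces as [mulilavi] and [mulilab], with a stem-final [v] ~ [b] alternation.
If /b/ were underlying and a rule turned it into [v] before the NEG suffix, 'net' would also alternate; but it has [b] in both [naʒɛmɔbi] and [naʒɛmɔb].
The alternation reflects word-final hardening: voiced fricatives become stops word-finally. /v/ is underlying.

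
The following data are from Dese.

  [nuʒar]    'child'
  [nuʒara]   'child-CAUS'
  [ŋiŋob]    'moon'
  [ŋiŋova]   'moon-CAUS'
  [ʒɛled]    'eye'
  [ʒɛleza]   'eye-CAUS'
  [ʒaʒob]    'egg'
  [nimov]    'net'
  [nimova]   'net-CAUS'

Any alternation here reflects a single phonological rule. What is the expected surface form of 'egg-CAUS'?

The stem for 'moon' ends in [b] in [ŋiŋob] but [v] in [ŋiŋova].
Compare 'net', with invariant [v] in [nimov] and [nimova]: an analysis with underlying /v/ and a rule producing [b] in isolation would wrongly predict alternation here too.
The alternation reflects intervocalic spirantization: voiced stops become fricatives between vowels. /b/ is underlying.
From [ʒaʒob] the stem 'egg' is /ʒaʒob/; between vowels this yields [ʒaʒova].

[ʒaʒova]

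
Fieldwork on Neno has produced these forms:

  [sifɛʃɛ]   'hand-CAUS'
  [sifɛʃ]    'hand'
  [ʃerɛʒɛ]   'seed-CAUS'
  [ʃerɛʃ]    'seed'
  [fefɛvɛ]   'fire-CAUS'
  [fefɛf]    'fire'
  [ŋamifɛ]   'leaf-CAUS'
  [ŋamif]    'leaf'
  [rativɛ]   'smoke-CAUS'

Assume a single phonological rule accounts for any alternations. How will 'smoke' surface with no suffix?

[ratif]

The stem for 'fire' ends in [v] in [fefɛvɛ] but [f] in [fefɛf].
Compare 'leaf', with invariant [f] in [ŋamifɛ] and [ŋamif]: an analysis with underlying /f/ and a rule producing [v] before the CAUS suffix would wrongly predict alternation here too.
So /v/ is underlying, and a rule of word-final obstruent devoicing — voiced obstruents become voiceless word-finally — gives [f].
The one attested form of 'smoke', [rativɛ], shows underlying /rativ/. Applying the same rule word-finally gives [ratif].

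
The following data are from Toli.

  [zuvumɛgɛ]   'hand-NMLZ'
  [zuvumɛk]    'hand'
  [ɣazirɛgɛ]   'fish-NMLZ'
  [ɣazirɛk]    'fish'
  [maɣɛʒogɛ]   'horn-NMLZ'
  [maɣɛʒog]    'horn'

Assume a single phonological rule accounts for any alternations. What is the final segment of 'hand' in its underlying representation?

/k/

'hand' shows [g] ~ [k] at the end of the stem ([zuvumɛgɛ] vs [zuvumɛk]).
If /g/ were underlying and a rule turned it into [k] in isolation, 'horn' would also alternate; but it has [g] in both [maɣɛʒogɛ] and [maɣɛʒog].
The underlying segment must be /k/; voiceless stops become voiced between vowels, yielding [g] there.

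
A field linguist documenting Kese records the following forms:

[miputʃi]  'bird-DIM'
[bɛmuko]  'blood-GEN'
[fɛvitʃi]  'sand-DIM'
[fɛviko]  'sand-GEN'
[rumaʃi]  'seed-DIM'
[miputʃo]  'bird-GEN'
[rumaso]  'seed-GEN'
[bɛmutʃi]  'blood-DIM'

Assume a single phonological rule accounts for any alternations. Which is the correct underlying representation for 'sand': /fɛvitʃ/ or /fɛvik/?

/fɛvik/

The root 'sand' surfaces as [fɛviko] and [fɛvitʃi], with a stem-final [k] ~ [tʃ] alternation.
The stem 'bird' ([miputʃo], [miputʃi]) shows [tʃ] unchanged in both environments, so [tʃ] cannot be basic with [k] derived before the GEN suffix.
The underlying segment must be /k/; /k/ and /s/ become palato-alveolar [tʃ] and [ʃ] before a front vowel, yielding [tʃ] there.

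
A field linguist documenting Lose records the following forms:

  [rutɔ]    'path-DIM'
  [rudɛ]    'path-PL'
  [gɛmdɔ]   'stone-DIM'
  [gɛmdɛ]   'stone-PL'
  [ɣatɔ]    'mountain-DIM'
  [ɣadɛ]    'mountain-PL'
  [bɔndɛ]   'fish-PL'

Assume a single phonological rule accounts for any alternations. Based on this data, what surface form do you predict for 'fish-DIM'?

[bɔndɔ]

The DIM suffix surfaces as [-dɔ] and [-tɔ], depending on the final segment of the stem.
By contrast the PL suffix keeps its initial [d] throughout — that segment must be underlying.
So the underlying form is /-tɔ/, and voiceless stops become voiced after a nasal.
After 'fish', which ends in a nasal, the suffix surfaces as [-dɔ], giving [bɔndɔ].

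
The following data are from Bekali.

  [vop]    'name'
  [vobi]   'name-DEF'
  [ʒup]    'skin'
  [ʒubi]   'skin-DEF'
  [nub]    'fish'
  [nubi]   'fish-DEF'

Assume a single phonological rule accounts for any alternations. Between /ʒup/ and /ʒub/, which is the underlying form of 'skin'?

/ʒup/

The root 'skin' surfaces as [ʒup] and [ʒubi], with a stem-final [p] ~ [b] alternation.
If /b/ were underlying and a rule turned it into [p] in isolation, 'fish' would also alternate; but it has [b] in both [nub] and [nubi].
The alternation reflects intervocalic voicing: voiceless stops become voiced between vowels. /p/ is underlying.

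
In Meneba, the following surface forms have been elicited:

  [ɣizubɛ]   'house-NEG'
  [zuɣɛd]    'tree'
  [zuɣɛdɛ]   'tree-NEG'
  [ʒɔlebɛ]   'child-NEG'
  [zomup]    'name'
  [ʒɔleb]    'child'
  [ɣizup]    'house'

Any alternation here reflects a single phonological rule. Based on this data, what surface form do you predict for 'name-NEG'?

The stem for 'house' ends in [b] in [ɣizubɛ] but [p] in [ɣizup].
The stem 'child' ([ʒɔlebɛ], [ʒɔleb]) shows [b] unchanged in both environments, so [b] cannot be basic with [p] derived in isolation.
The underlying segment must be /p/; voiceless stops become voiced between vowels, yielding [b] there.
From [zomup] the stem 'name' is /zomup/; between vowels this yields [zomubɛ].

[zomubɛ]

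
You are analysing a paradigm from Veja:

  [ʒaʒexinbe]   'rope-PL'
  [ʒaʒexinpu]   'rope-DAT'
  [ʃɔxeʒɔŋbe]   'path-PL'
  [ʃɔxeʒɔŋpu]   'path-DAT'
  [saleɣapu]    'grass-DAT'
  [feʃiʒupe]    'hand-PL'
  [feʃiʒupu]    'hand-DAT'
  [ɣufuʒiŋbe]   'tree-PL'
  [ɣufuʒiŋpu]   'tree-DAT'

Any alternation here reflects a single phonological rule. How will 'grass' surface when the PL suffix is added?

[saleɣape]

The PL suffix surfaces as [-be] and [-pe], depending on the final segment of the stem.
By contrast the DAT suffix keeps its initial [p] throughout — that segment must be underlying.
So the underlying form is /-be/, and voiced stops become voiceless after a vowel.
After 'grass', which ends in a vowel, the suffix surfaces as [-pe], giving [saleɣape].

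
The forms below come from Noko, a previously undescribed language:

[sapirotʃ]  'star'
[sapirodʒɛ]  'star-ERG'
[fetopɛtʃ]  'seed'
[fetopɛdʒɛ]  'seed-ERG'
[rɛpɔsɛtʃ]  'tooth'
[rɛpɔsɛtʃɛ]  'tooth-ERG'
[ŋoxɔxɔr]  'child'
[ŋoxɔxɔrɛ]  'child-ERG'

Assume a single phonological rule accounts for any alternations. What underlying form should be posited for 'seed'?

/fetopɛdʒ/

The root 'seed' surfaces as [fetopɛtʃ] and [fetopɛdʒɛ], with a stem-final [tʃ] ~ [dʒ] alternation.
The stem 'tooth' ([rɛpɔsɛtʃ], [rɛpɔsɛtʃɛ]) shows [tʃ] unchanged in both environments, so [tʃ] cannot be basic with [dʒ] derived before the ERG suffix.
The underlying segment must be /dʒ/; voiced obstruents become voiceless word-finally, yielding [tʃ] there.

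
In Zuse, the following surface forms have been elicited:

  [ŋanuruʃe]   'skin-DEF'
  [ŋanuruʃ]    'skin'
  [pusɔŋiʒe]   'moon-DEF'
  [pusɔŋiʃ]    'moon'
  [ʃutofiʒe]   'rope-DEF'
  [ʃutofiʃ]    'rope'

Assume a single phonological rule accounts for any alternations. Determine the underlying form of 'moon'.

The stem for 'moon' ends in [ʒ] in [pusɔŋiʒe] but [ʃ] in [pusɔŋiʃ].
But 'skin' keeps [ʃ] in both environments ([ŋanuruʃe], [ŋanuruʃ]), so there is no rule changing /ʃ/ to [ʒ] before the DEF suffix.
Therefore /ʒ/ is basic and [ʃ] is derived by word-final obstruent devoicing (voiced obstruents become voiceless word-finally).
The underlying form of 'moon' is therefore /pusɔŋiʒ/.

/pusɔŋiʒ/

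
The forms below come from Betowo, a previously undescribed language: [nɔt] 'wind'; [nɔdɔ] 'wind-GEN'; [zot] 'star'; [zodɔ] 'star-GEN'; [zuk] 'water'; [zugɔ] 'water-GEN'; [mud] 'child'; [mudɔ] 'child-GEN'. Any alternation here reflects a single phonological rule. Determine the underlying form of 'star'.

/zot/

In [zot] and [zodɔ] the final segment of 'star' alternates: [t] ~ [d].
The stem 'child' ([mud], [mudɔ]) shows [d] unchanged in both environments, so [d] cannot be basic with [t] derived in isolation.
The underlying segment must be /t/; voiceless stops become voiced between vowels, yielding [d] there.
Hence 'star' is /zot/ underlyingly.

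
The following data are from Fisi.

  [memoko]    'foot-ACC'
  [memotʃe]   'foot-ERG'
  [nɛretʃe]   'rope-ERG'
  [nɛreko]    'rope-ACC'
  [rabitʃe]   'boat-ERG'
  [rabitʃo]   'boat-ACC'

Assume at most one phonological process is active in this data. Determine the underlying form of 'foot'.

/memok/

The root 'foot' surfaces as [memoko] and [memotʃe], with a stem-final [k] ~ [tʃ] alternation.
But 'boat' keeps [tʃ] in both environments ([rabitʃo], [rabitʃe]), so there is no rule changing /tʃ/ to [k] before the ACC suffix.
The underlying segment must be /k/; /k/ becomes palato-alveolar [tʃ] before a front vowel, yielding [tʃ] there.
Hence 'foot' is /memok/ underlyingly.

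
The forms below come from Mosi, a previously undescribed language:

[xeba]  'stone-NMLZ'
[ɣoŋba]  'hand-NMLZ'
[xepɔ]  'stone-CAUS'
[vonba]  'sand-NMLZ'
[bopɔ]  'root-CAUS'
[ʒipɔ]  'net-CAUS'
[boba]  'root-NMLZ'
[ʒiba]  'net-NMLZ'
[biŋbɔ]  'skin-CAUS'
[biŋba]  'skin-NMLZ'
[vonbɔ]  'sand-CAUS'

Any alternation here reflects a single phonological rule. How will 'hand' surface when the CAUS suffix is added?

The CAUS suffix surfaces as [-bɔ] and [-pɔ], depending on the final segment of the stem.
The NMLZ suffix, which begins with [b], is invariant after every stem; so [b] is not altered by any rule here.
The CAUS suffix is therefore /-pɔ/ underlyingly, with post-nasal voicing: voiceless stops become voiced after a nasal.
After 'hand', which ends in a nasal, the suffix surfaces as [-bɔ], giving [ɣoŋbɔ].

[ɣoŋbɔ]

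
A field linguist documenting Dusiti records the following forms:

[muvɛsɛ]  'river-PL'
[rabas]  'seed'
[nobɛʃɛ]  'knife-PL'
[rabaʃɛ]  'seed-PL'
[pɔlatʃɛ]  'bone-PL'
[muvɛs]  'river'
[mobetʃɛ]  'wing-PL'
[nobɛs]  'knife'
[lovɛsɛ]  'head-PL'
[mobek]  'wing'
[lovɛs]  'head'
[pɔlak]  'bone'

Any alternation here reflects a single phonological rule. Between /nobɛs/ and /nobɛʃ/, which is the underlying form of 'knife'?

'knife' shows [ʃ] ~ [s] at the end of the stem ([nobɛʃɛ] vs [nobɛs]).
Compare 'river', with invariant [s] in [muvɛsɛ] and [muvɛs]: an analysis with underlying /s/ and a rule producing [ʃ] before the PL suffix would wrongly predict alternation here too.
So /ʃ/ is underlying, and a rule of depalatalization — palato-alveolar /tʃ/ and /ʃ/ become [k] and [s] when no front vowel follows — gives [s].

/nobɛʃ/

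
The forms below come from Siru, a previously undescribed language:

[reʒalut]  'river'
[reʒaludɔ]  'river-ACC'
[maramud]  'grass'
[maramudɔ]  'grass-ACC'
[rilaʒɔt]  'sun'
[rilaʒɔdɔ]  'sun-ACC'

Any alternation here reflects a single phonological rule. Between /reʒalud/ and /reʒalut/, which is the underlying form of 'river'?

The stem for 'river' ends in [t] in [reʒalut] but [d] in [reʒaludɔ].
If /d/ were underlying and a rule turned it into [t] in isolation, 'grass' would also alternate; but it has [d] in both [maramud] and [maramudɔ].
So /t/ is underlying, and a rule of intervocalic voicing — voiceless stops become voiced between vowels — gives [d].

/reʒalut/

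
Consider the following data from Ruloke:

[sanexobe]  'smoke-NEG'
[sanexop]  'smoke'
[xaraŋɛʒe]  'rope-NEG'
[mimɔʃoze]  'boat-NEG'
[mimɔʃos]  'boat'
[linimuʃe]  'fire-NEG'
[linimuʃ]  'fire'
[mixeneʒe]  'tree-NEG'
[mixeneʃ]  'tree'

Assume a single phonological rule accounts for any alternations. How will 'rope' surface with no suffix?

[xaraŋɛʃ]

'tree' shows [ʒ] ~ [ʃ] at the end of the stem ([mixeneʒe] vs [mixeneʃ]).
Compare 'fire', with invariant [ʃ] in [linimuʃe] and [linimuʃ]: an analysis with underlying /ʃ/ and a rule producing [ʒ] before the NEG suffix would wrongly predict alternation here too.
The alternation reflects word-final obstruent devoicing: voiced obstruents become voiceless word-finally. /ʒ/ is underlying.
From [xaraŋɛʒe] the stem 'rope' is /xaraŋɛʒ/; word-finally this yields [xaraŋɛʃ].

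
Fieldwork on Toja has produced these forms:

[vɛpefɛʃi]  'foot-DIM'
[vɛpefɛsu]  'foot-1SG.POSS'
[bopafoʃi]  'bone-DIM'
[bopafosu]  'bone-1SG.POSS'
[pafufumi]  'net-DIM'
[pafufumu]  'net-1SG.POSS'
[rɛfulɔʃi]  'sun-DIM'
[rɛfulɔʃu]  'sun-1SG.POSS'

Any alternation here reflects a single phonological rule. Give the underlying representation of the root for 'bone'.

/bopafos/

'bone' shows [ʃ] ~ [s] at the end of the stem ([bopafoʃi] vs [bopafosu]).
But 'sun' keeps [ʃ] in both environments ([rɛfulɔʃi], [rɛfulɔʃu]), so there is no rule changing /ʃ/ to [s] before the 1SG.POSS suffix.
Therefore /s/ is basic and [ʃ] is derived by palatalization before a front vowel (/s/ becomes palato-alveolar [ʃ] before a front vowel).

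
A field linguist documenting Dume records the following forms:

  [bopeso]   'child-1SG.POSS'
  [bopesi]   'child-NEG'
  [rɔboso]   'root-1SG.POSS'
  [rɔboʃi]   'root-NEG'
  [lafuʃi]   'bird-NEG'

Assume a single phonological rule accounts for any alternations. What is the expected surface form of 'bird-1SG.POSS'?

[lafuso]

The stem for 'root' ends in [s] in [rɔboso] but [ʃ] in [rɔboʃi].
Compare 'child', with invariant [s] in [bopeso] and [bopesi]: an analysis with underlying /s/ and a rule producing [ʃ] before the NEG suffix would wrongly predict alternation here too.
So /ʃ/ is underlying, and a rule of depalatalization — palato-alveolar /ʃ/ becomes [s] when no front vowel follows — gives [s].
The one attested form of 'bird', [lafuʃi], shows underlying /lafuʃ/. Applying the same rule when no front vowel follows gives [lafuso].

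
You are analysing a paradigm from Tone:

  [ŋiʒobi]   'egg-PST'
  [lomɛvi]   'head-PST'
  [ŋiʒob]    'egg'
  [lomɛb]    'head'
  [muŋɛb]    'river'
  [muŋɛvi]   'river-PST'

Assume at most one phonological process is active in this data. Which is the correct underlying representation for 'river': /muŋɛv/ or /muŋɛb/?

The root 'river' surfaces as [muŋɛvi] and [muŋɛb], with a stem-final [v] ~ [b] alternation.
Compare 'egg', with invariant [b] in [ŋiʒobi] and [ŋiʒob]: an analysis with underlying /b/ and a rule producing [v] before the PST suffix would wrongly predict alternation here too.
The alternation reflects word-final hardening: voiced fricatives become stops word-finally. /v/ is underlying.

/muŋɛv/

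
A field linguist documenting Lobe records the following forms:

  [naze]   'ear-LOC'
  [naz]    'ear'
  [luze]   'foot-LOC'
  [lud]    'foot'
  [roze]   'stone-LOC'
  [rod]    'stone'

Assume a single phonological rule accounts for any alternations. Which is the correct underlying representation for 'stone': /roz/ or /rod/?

/rod/

The root 'stone' surfaces as [roze] and [rod], with a stem-final [z] ~ [d] alternation.
The stem 'ear' ([naze], [naz]) shows [z] unchanged in both environments, so [z] cannot be basic with [d] derived in isolation.
So /d/ is underlying, and a rule of intervocalic spirantization — voiced stops become fricatives between vowels — gives [z].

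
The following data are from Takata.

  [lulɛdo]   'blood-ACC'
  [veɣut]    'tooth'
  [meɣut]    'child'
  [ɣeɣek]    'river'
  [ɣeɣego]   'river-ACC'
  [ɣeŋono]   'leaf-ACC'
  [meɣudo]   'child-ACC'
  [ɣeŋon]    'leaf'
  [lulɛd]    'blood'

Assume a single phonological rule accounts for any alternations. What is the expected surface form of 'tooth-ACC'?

[veɣudo]

In [meɣut] and [meɣudo] the final segment of 'child' alternates: [t] ~ [d].
The stem 'blood' ([lulɛd], [lulɛdo]) shows [d] unchanged in both environments, so [d] cannot be basic with [t] derived in isolation.
So /t/ is underlying, and a rule of intervocalic voicing — voiceless stops become voiced between vowels — gives [d].
The one attested form of 'tooth', [veɣut], shows underlying /veɣut/. Applying the same rule between vowels gives [veɣudo].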